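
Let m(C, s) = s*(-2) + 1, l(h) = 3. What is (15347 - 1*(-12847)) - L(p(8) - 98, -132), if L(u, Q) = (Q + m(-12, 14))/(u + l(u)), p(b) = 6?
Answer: 2509107/89 ≈ 28192.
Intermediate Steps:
m(C, s) = 1 - 2*s (m(C, s) = -2*s + 1 = 1 - 2*s)
L(u, Q) = (-27 + Q)/(3 + u) (L(u, Q) = (Q + (1 - 2*14))/(u + 3) = (Q + (1 - 28))/(3 + u) = (Q - 27)/(3 + u) = (-27 + Q)/(3 + u))
(15347 - 1*(-12847)) - L(p(8) - 98, -132) = (15347 - 1*(-12847)) - (-27 - 132)/(3 + (6 - 98)) = (15347 + 12847) - (-159)/(3 - 92) = 28194 - (-159)/(-89) = 28194 - (-1)*(-159)/89 = 28194 - 1*159/89 = 28194 - 159/89 = 2509107/89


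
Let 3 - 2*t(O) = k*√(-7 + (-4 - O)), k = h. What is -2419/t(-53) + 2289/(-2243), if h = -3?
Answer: 257807/6729 - 118*√42/3 ≈ -216.60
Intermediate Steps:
k = -3
t(O) = 3/2 + 3*√(-11 - O)/2 (t(O) = 3/2 - (-3)*√(-7 + (-4 - O))/2 = 3/2 - (-3)*√(-11 - O)/2 = 3/2 + 3*√(-11 - O)/2)
-2419/t(-53) + 2289/(-2243) = -2419/(3/2 + 3*√(-11 - 1*(-53))/2) + 2289/(-2243) = -2419/(3/2 + 3*√(-11 + 53)/2) + 2289*(-1/2243) = -2419/(3/2 + 3*√42/2) - 2289/2243 = -2289/2243 - 2419/(3/2 + 3*√42/2)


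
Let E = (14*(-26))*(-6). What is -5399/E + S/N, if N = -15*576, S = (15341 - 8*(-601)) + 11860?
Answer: -4856459/786240 ≈ -6.1768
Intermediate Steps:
S = 32009 (S = (15341 + 4808) + 11860 = 20149 + 11860 = 32009)
N = -8640
E = 2184 (E = -364*(-6) = 2184)
-5399/E + S/N = -5399/2184 + 32009/(-8640) = -5399*1/2184 + 32009*(-1/8640) = -5399/2184 - 32009/8640 = -4856459/786240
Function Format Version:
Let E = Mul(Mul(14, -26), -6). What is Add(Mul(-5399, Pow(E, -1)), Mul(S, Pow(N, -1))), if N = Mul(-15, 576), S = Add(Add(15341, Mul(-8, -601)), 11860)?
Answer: Rational(-4856459, 786240) ≈ -6.1768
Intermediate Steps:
S = 32009 (S = Add(Add(15341, 4808), 11860) = Add(20149, 11860) = 32009)
N = -8640
E = 2184 (E = Mul(-364, -6) = 2184)
Add(Mul(-5399, Pow(E, -1)), Mul(S, Pow(N, -1))) = Add(Mul(-5399, Pow(2184, -1)), Mul(32009, Pow(-8640, -1))) = Add(Mul(-5399, Rational(1, 2184)), Mul(32009, Rational(-1, 8640))) = Add(Rational(-5399, 2184), Rational(-32009, 8640)) = Rational(-4856459, 786240)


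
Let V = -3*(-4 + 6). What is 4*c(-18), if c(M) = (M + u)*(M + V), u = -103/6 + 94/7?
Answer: 14608/7 ≈ 2086.9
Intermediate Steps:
u = -157/42 (u = -103*1/6 + 94*(1/7) = -103/6 + 94/7 = -157/42 ≈ -3.7381)
V = -6 (V = -3*2 = -6)
c(M) = (-6 + M)*(-157/42 + M) (c(M) = (M - 157/42)*(M - 6) = (-157/42 + M)*(-6 + M) = (-6 + M)*(-157/42 + M))
4*c(-18) = 4*(157/7 + (-18)**2 - 409/42*(-18)) = 4*(157/7 + 324 + 1227/7) = 4*(3652/7) = 14608/7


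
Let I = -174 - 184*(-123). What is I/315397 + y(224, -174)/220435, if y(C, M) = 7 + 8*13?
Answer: 25307301/352916435 ≈ 0.071709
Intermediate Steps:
I = 22458 (I = -174 + 22632 = 22458)
y(C, M) = 111 (y(C, M) = 7 + 104 = 111)
I/315397 + y(224, -174)/220435 = 22458/315397 + 111/220435 = 22458*(1/315397) + 111*(1/220435) = 114/1601 + 111/220435 = 25307301/352916435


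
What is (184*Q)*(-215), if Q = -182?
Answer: 7199920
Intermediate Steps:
(184*Q)*(-215) = (184*(-182))*(-215) = -33488*(-215) = 7199920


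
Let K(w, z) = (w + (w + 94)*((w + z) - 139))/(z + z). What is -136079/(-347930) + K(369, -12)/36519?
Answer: 42010451617/152472668040 ≈ 0.27553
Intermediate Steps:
K(w, z) = (w + (94 + w)*(-139 + w + z))/(2*z) (K(w, z) = (w + (94 + w)*(-139 + w + z))/((2*z)) = (w + (94 + w)*(-139 + w + z))*(1/(2*z)) = (w + (94 + w)*(-139 + w + z))/(2*z))
-136079/(-347930) + K(369, -12)/36519 = -136079/(-347930) + ((½)*(-13066 + 369² - 44*369 - 12*(94 + 369))/(-12))/36519 = -136079*(-1/347930) + ((½)*(-1/12)*(-13066 + 136161 - 16236 - 12*463))*(1/36519) = 136079/347930 + ((½)*(-1/12)*(-13066 + 136161 - 16236 - 5556))*(1/36519) = 136079/347930 + ((½)*(-1/12)*101303)*(1/36519) = 136079/347930 - 101303/24*1/36519 = 136079/347930 - 101303/876456 = 42010451617/152472668040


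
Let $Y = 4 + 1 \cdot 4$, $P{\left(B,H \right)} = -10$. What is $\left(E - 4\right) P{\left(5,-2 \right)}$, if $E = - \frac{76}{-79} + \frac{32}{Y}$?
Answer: $- \frac{760}{79} \approx -9.6203$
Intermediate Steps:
$Y = 8$ ($Y = 4 + 4 = 8$)
$E = \frac{392}{79}$ ($E = - \frac{76}{-79} + \frac{32}{8} = \left(-76\right) \left(- \frac{1}{79}\right) + 32 \cdot \frac{1}{8} = \frac{76}{79} + 4 = \frac{392}{79} \approx 4.962$)
$\left(E - 4\right) P{\left(5,-2 \right)} = \left(\frac{392}{79} - 4\right) \left(-10\right) = \frac{76}{79} \left(-10\right) = - \frac{760}{79}$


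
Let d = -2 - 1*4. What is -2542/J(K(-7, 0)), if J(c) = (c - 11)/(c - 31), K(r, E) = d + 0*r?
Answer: -94054/17 ≈ -5532.6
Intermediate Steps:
d = -6 (d = -2 - 4 = -6)
K(r, E) = -6 (K(r, E) = -6 + 0*r = -6 + 0 = -6)
J(c) = (-11 + c)/(-31 + c)
-2542/J(K(-7, 0)) = -2542*(-31 - 6)/(-11 - 6) = -2542/(-17/(-37)) = -2542/((-1/37*(-17))) = -2542/17/37 = -2542*37/17 = -94054/17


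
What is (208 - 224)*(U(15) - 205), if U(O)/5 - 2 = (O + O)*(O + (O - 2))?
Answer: -64080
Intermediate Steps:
U(O) = 10 + 10*O*(-2 + 2*O) (U(O) = 10 + 5*((O + O)*(O + (O - 2))) = 10 + 5*((2*O)*(O + (-2 + O))) = 10 + 5*((2*O)*(-2 + 2*O)) = 10 + 5*(2*O*(-2 + 2*O)) = 10 + 10*O*(-2 + 2*O))
(208 - 224)*(U(15) - 205) = (208 - 224)*((10 - 20*15 + 20*15²) - 205) = -16*((10 - 300 + 20*225) - 205) = -16*((10 - 300 + 4500) - 205) = -16*(4210 - 205) = -16*4005 = -64080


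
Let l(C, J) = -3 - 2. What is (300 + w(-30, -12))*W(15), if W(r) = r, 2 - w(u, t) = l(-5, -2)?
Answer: 4605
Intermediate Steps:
l(C, J) = -5
w(u, t) = 7 (w(u, t) = 2 - 1*(-5) = 2 + 5 = 7)
(300 + w(-30, -12))*W(15) = (300 + 7)*15 = 307*15 = 4605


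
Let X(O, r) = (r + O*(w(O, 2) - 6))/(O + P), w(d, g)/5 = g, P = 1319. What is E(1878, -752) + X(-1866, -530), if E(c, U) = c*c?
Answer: 1929213542/547 ≈ 3.5269e+6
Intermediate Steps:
w(d, g) = 5*g
E(c, U) = c**2
X(O, r) = (r + 4*O)/(1319 + O) (X(O, r) = (r + O*(5*2 - 6))/(O + 1319) = (r + O*(10 - 6))/(1319 + O) = (r + O*4)/(1319 + O) = (r + 4*O)/(1319 + O))
E(1878, -752) + X(-1866, -530) = 1878**2 + (-530 + 4*(-1866))/(1319 - 1866) = 3526884 + (-530 - 7464)/(-547) = 3526884 - 1/547*(-7994) = 3526884 + 7994/547 = 1929213542/547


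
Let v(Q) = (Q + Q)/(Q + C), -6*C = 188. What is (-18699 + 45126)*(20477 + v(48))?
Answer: 13532447463/25 ≈ 5.4130e+8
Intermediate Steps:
C = -94/3 (C = -1/6*188 = -94/3 ≈ -31.333)
v(Q) = 2*Q/(-94/3 + Q) (v(Q) = (Q + Q)/(Q - 94/3) = (2*Q)/(-94/3 + Q) = 2*Q/(-94/3 + Q))
(-18699 + 45126)*(20477 + v(48)) = (-18699 + 45126)*(20477 + 6*48/(-94 + 3*48)) = 26427*(20477 + 6*48/(-94 + 144)) = 26427*(20477 + 6*48/50) = 26427*(20477 + 6*48*(1/50)) = 26427*(20477 + 144/25) = 26427*(512069/25) = 13532447463/25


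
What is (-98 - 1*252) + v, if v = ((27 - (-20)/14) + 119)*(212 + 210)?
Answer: 433054/7 ≈ 61865.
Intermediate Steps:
v = 435504/7 (v = ((27 - (-20)/14) + 119)*422 = ((27 - 1*(-10/7)) + 119)*422 = ((27 + 10/7) + 119)*422 = (199/7 + 119)*422 = (1032/7)*422 = 435504/7 ≈ 62215.)
(-98 - 1*252) + v = (-98 - 1*252) + 435504/7 = (-98 - 252) + 435504/7 = -350 + 435504/7 = 433054/7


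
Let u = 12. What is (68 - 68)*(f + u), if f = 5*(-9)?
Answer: 0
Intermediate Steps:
f = -45
(68 - 68)*(f + u) = (68 - 68)*(-45 + 12) = 0*(-33) = 0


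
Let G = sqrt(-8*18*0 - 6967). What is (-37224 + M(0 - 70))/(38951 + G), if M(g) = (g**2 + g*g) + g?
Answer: -535459397/758593684 + 13747*I*sqrt(6967)/758593684 ≈ -0.70586 + 0.0015126*I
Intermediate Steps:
M(g) = g + 2*g**2 (M(g) = (g**2 + g**2) + g = 2*g**2 + g = g + 2*g**2)
G = I*sqrt(6967) (G = sqrt(-144*0 - 6967) = sqrt(0 - 6967) = sqrt(-6967) = I*sqrt(6967) ≈ 83.469*I)
(-37224 + M(0 - 70))/(38951 + G) = (-37224 + (0 - 70)*(1 + 2*(0 - 70)))/(38951 + I*sqrt(6967)) = (-37224 - 70*(1 + 2*(-70)))/(38951 + I*sqrt(6967)) = (-37224 - 70*(1 - 140))/(38951 + I*sqrt(6967)) = (-37224 - 70*(-139))/(38951 + I*sqrt(6967)) = (-37224 + 9730)/(38951 + I*sqrt(6967)) = -27494/(38951 + I*sqrt(6967))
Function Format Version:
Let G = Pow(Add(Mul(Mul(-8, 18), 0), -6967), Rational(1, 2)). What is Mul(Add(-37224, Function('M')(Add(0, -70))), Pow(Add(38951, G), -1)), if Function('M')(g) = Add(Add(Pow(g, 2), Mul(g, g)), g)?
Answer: Add(Rational(-535459397, 758593684), Mul(Rational(13747, 758593684), I, Pow(6967, Rational(1, 2)))) ≈ Add(-0.70586, Mul(0.0015126, I))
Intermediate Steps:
Function('M')(g) = Add(g, Mul(2, Pow(g, 2))) (Function('M')(g) = Add(Add(Pow(g, 2), Pow(g, 2)), g) = Add(Mul(2, Pow(g, 2)), g) = Add(g, Mul(2, Pow(g, 2))))
G = Mul(I, Pow(6967, Rational(1, 2))) (G = Pow(Add(Mul(-144, 0), -6967), Rational(1, 2)) = Pow(Add(0, -6967), Rational(1, 2)) = Pow(-6967, Rational(1, 2)) = Mul(I, Pow(6967, Rational(1, 2))) ≈ Mul(83.469, I))
Mul(Add(-37224, Function('M')(Add(0, -70))), Pow(Add(38951, G), -1)) = Mul(Add(-37224, Mul(Add(0, -70), Add(1, Mul(2, Add(0, -70))))), Pow(Add(38951, Mul(I, Pow(6967, Rational(1, 2)))), -1)) = Mul(Add(-37224, Mul(-70, Add(1, Mul(2, -70)))), Pow(Add(38951, Mul(I, Pow(6967, Rational(1, 2)))), -1)) = Mul(Add(-37224, Mul(-70, Add(1, -140))), Pow(Add(38951, Mul(I, Pow(6967, Rational(1, 2)))), -1)) = Mul(Add(-37224, Mul(-70, -139)), Pow(Add(38951, Mul(I, Pow(6967, Rational(1, 2)))), -1)) = Mul(Add(-37224, 9730), Pow(Add(38951, Mul(I, Pow(6967, Rational(1, 2)))), -1)) = Mul(-27494, Pow(Add(38951, Mul(I, Pow(6967, Rational(1, 2)))), -1))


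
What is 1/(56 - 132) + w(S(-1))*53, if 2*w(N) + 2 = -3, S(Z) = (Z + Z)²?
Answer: -10071/76 ≈ -132.51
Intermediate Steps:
S(Z) = 4*Z² (S(Z) = (2*Z)² = 4*Z²)
w(N) = -5/2 (w(N) = -1 + (½)*(-3) = -1 - 3/2 = -5/2)
1/(56 - 132) + w(S(-1))*53 = 1/(56 - 132) - 5/2*53 = 1/(-76) - 265/2 = -1/76 - 265/2 = -10071/76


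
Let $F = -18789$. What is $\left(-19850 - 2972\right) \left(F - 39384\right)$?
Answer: $1327624206$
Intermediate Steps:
$\left(-19850 - 2972\right) \left(F - 39384\right) = \left(-19850 - 2972\right) \left(-18789 - 39384\right) = \left(-22822\right) \left(-58173\right) = 1327624206$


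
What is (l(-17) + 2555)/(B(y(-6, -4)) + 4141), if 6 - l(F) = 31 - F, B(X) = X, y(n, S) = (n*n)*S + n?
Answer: 2513/3991 ≈ 0.62967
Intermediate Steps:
y(n, S) = n + S*n² (y(n, S) = n²*S + n = S*n² + n = n + S*n²)
l(F) = -25 + F (l(F) = 6 - (31 - F) = 6 + (-31 + F) = -25 + F)
(l(-17) + 2555)/(B(y(-6, -4)) + 4141) = ((-25 - 17) + 2555)/(-6*(1 - 4*(-6)) + 4141) = (-42 + 2555)/(-6*(1 + 24) + 4141) = 2513/(-6*25 + 4141) = 2513/(-150 + 4141) = 2513/3991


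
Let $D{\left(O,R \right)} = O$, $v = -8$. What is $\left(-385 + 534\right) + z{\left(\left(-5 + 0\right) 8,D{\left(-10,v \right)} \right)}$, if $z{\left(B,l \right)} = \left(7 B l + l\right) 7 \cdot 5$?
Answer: $97799$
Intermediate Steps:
$z{\left(B,l \right)} = 35 l + 245 B l$ ($z{\left(B,l \right)} = \left(7 B l + l\right) 7 \cdot 5 = \left(l + 7 B l\right) 7 \cdot 5 = \left(7 l + 49 B l\right) 5 = 35 l + 245 B l$)
$\left(-385 + 534\right) + z{\left(\left(-5 + 0\right) 8,D{\left(-10,v \right)} \right)} = \left(-385 + 534\right) + 35 \left(-10\right) \left(1 + 7 \left(-5 + 0\right) 8\right) = 149 + 35 \left(-10\right) \left(1 + 7 \left(\left(-5\right) 8\right)\right) = 149 + 35 \left(-10\right) \left(1 + 7 \left(-40\right)\right) = 149 + 35 \left(-10\right) \left(1 - 280\right) = 149 + 35 \left(-10\right) \left(-279\right) = 149 + 97650 = 97799$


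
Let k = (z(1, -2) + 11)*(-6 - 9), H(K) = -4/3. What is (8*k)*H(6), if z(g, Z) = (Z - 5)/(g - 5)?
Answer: 2040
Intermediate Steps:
z(g, Z) = (-5 + Z)/(-5 + g)
H(K) = -4/3 (H(K) = -4*⅓ = -4/3)
k = -765/4 (k = ((-5 - 2)/(-5 + 1) + 11)*(-6 - 9) = (-7/(-4) + 11)*(-15) = (-¼*(-7) + 11)*(-15) = (7/4 + 11)*(-15) = (51/4)*(-15) = -765/4 ≈ -191.25)
(8*k)*H(6) = (8*(-765/4))*(-4/3) = -1530*(-4/3) = 2040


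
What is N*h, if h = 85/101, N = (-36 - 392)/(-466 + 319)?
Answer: 36380/14847 ≈ 2.4503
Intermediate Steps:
N = 428/147 (N = -428/(-147) = -428*(-1/147) = 428/147 ≈ 2.9116)
h = 85/101 (h = 85*(1/101) = 85/101 ≈ 0.84158)
N*h = (428/147)*(85/101) = 36380/14847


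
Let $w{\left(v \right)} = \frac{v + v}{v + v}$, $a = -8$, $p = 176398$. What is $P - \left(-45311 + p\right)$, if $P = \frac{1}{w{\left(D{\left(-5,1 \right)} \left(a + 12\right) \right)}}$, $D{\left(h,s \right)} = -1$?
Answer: $-131086$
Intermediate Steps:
$w{\left(v \right)} = 1$ ($w{\left(v \right)} = \frac{2 v}{2 v} = 2 v \frac{1}{2 v} = 1$)
$P = 1$ ($P = 1^{-1} = 1$)
$P - \left(-45311 + p\right) = 1 + \left(45311 - 176398\right) = 1 - 131087 = -131086$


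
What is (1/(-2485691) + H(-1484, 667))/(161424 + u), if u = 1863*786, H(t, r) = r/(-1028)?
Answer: -1657956925/4154242840938216 ≈ -3.9910e-7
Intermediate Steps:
H(t, r) = -r/1028 (H(t, r) = r*(-1/1028) = -r/1028)
u = 1464318
(1/(-2485691) + H(-1484, 667))/(161424 + u) = (1/(-2485691) - 1/1028*667)/(161424 + 1464318) = (-1/2485691 - 667/1028)/1625742 = -1657956925/2555290348*1/1625742 = -1657956925/4154242840938216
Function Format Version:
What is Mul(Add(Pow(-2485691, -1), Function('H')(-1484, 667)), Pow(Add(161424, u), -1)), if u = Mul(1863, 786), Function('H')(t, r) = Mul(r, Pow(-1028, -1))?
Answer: Rational(-1657956925, 4154242840938216) ≈ -3.9910e-7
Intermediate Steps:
Function('H')(t, r) = Mul(Rational(-1, 1028), r) (Function('H')(t, r) = Mul(r, Rational(-1, 1028)) = Mul(Rational(-1, 1028), r))
u = 1464318
Mul(Add(Pow(-2485691, -1), Function('H')(-1484, 667)), Pow(Add(161424, u), -1)) = Mul(Add(Pow(-2485691, -1), Mul(Rational(-1, 1028), 667)), Pow(Add(161424, 1464318), -1)) = Mul(Add(Rational(-1, 2485691), Rational(-667, 1028)), Pow(1625742, -1)) = Mul(Rational(-1657956925, 2555290348), Rational(1, 1625742)) = Rational(-1657956925, 4154242840938216)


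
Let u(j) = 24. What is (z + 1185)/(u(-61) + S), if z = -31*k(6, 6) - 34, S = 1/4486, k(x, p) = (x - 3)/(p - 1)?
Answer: 25399732/538325 ≈ 47.183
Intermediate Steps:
k(x, p) = (-3 + x)/(-1 + p)
S = 1/4486 ≈ 0.00022292
z = -263/5 (z = -31*(-3 + 6)/(-1 + 6) - 34 = -31*3/5 - 34 = -31*⅗ - 34 = -93/5 - 34 = -263/5 ≈ -52.600)
(z + 1185)/(u(-61) + S) = (-263/5 + 1185)/(24 + 1/4486) = 5662/(5*(107665/4486)) = (5662/5)*(4486/107665) = 25399732/538325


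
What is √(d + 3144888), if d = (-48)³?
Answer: 6*√84286 ≈ 1741.9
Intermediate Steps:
d = -110592
√(d + 3144888) = √(-110592 + 3144888) = √3034296 = 6*√84286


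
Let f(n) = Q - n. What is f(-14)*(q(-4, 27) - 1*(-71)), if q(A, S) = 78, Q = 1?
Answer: 2235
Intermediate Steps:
f(n) = 1 - n
f(-14)*(q(-4, 27) - 1*(-71)) = (1 - 1*(-14))*(78 - 1*(-71)) = (1 + 14)*(78 + 71) = 15*149 = 2235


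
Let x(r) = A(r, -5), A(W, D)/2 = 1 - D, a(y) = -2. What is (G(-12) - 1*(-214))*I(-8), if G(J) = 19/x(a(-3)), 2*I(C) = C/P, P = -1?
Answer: 2587/3 ≈ 862.33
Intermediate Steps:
A(W, D) = 2 - 2*D (A(W, D) = 2*(1 - D) = 2 - 2*D)
x(r) = 12 (x(r) = 2 - 2*(-5) = 2 + 10 = 12)
I(C) = -C/2 (I(C) = (C/(-1))/2 = (C*(-1))/2 = (-C)/2 = -C/2)
G(J) = 19/12
(G(-12) - 1*(-214))*I(-8) = (19/12 - 1*(-214))*(-½*(-8)) = (19/12 + 214)*4 = (2587/12)*4 = 2587/3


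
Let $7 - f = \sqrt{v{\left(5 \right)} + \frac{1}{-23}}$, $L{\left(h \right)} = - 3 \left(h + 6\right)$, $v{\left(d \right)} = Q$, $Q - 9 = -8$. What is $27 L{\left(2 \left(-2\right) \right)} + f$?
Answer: $-155 - \frac{\sqrt{506}}{23} \approx -155.98$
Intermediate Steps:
$Q = 1$ ($Q = 9 - 8 = 1$)
$v{\left(d \right)} = 1$
$L{\left(h \right)} = -18 - 3 h$ ($L{\left(h \right)} = - 3 \left(6 + h\right) = -18 - 3 h$)
$f = 7 - \frac{\sqrt{506}}{23}$ ($f = 7 - \sqrt{1 + \frac{1}{-23}} = 7 - \sqrt{1 - \frac{1}{23}} = 7 - \sqrt{\frac{22}{23}} = 7 - \frac{\sqrt{506}}{23} \approx 6.022$)
$27 L{\left(2 \left(-2\right) \right)} + f = 27 \left(-18 - 3 \cdot 2 \left(-2\right)\right) + \left(7 - \frac{\sqrt{506}}{23}\right) = 27 \left(-18 - -12\right) + \left(7 - \frac{\sqrt{506}}{23}\right) = 27 \left(-18 + 12\right) + \left(7 - \frac{\sqrt{506}}{23}\right) = 27 \left(-6\right) + \left(7 - \frac{\sqrt{506}}{23}\right) = -162 + \left(7 - \frac{\sqrt{506}}{23}\right) = -155 - \frac{\sqrt{506}}{23}$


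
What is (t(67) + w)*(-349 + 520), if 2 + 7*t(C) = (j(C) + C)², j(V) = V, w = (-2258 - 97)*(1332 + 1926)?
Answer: -9181020096/7 ≈ -1.3116e+9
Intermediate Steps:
w = -7672590 (w = -2355*3258 = -7672590)
t(C) = -2/7 + 4*C²/7 (t(C) = -2/7 + (C + C)²/7 = -2/7 + (2*C)²/7 = -2/7 + (4*C²)/7 = -2/7 + 4*C²/7)
(t(67) + w)*(-349 + 520) = ((-2/7 + (4/7)*67²) - 7672590)*(-349 + 520) = ((-2/7 + (4/7)*4489) - 7672590)*171 = ((-2/7 + 17956/7) - 7672590)*171 = (17954/7 - 7672590)*171 = -53690176/7*171 = -9181020096/7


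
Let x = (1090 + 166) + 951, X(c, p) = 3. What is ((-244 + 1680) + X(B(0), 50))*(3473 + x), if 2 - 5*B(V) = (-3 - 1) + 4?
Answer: 8173520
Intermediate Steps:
B(V) = 2/5 (B(V) = 2/5 - ((-3 - 1) + 4)/5 = 2/5 - (-4 + 4)/5 = 2/5 - 1/5*0 = 2/5 + 0 = 2/5)
x = 2207 (x = 1256 + 951 = 2207)
((-244 + 1680) + X(B(0), 50))*(3473 + x) = ((-244 + 1680) + 3)*(3473 + 2207) = (1436 + 3)*5680 = 1439*5680 = 8173520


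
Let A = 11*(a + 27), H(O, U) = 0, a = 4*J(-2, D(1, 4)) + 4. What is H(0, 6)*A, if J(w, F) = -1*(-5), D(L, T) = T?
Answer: 0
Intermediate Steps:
J(w, F) = 5
a = 24 (a = 4*5 + 4 = 20 + 4 = 24)
A = 561 (A = 11*(24 + 27) = 11*51 = 561)
H(0, 6)*A = 0*561 = 0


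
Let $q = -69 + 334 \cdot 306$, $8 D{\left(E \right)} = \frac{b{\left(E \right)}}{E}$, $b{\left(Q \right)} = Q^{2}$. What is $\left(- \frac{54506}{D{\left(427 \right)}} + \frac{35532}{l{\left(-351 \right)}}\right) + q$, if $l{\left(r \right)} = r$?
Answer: $\frac{560720829}{5551} \approx 1.0101 \cdot 10^{5}$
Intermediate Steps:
$D{\left(E \right)} = \frac{E}{8}$ ($D{\left(E \right)} = \frac{E^{2} \frac{1}{E}}{8} = \frac{E}{8}$)
$q = 102135$ ($q = -69 + 102204 = 102135$)
$\left(- \frac{54506}{D{\left(427 \right)}} + \frac{35532}{l{\left(-351 \right)}}\right) + q = \left(- \frac{54506}{\frac{1}{8} \cdot 427} + \frac{35532}{-351}\right) + 102135 = \left(- \frac{54506}{\frac{427}{8}} + 35532 \left(- \frac{1}{351}\right)\right) + 102135 = \left(\left(-54506\right) \frac{8}{427} - \frac{1316}{13}\right) + 102135 = \left(- \frac{436048}{427} - \frac{1316}{13}\right) + 102135 = - \frac{6230556}{5551} + 102135 = \frac{560720829}{5551}$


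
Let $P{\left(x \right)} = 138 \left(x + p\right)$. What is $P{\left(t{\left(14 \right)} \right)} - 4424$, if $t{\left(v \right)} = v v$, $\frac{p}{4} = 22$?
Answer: $34768$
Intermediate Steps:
$p = 88$ ($p = 4 \cdot 22 = 88$)
$t{\left(v \right)} = v^{2}$
$P{\left(x \right)} = 12144 + 138 x$ ($P{\left(x \right)} = 138 \left(x + 88\right) = 138 \left(88 + x\right) = 12144 + 138 x$)
$P{\left(t{\left(14 \right)} \right)} - 4424 = \left(12144 + 138 \cdot 14^{2}\right) - 4424 = \left(12144 + 138 \cdot 196\right) - 4424 = \left(12144 + 27048\right) - 4424 = 39192 - 4424 = 34768$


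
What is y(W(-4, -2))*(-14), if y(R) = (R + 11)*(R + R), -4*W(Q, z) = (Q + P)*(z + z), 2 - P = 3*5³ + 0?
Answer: -3863496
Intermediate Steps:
P = -373 (P = 2 - (3*5³ + 0) = 2 - (3*125 + 0) = 2 - (375 + 0) = 2 - 1*375 = 2 - 375 = -373)
W(Q, z) = -z*(-373 + Q)/2 (W(Q, z) = -(Q - 373)*(z + z)/4 = -(-373 + Q)*2*z/4 = -z*(-373 + Q)/2)
y(R) = 2*R*(11 + R) (y(R) = (11 + R)*(2*R) = 2*R*(11 + R))
y(W(-4, -2))*(-14) = (2*((½)*(-2)*(373 - 1*(-4)))*(11 + (½)*(-2)*(373 - 1*(-4))))*(-14) = (2*((½)*(-2)*(373 + 4))*(11 + (½)*(-2)*(373 + 4)))*(-14) = (2*((½)*(-2)*377)*(11 + (½)*(-2)*377))*(-14) = (2*(-377)*(11 - 377))*(-14) = (2*(-377)*(-366))*(-14) = 275964*(-14) = -3863496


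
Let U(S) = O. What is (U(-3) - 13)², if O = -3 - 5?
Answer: 441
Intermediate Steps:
O = -8
U(S) = -8
(U(-3) - 13)² = (-8 - 13)² = (-21)² = 441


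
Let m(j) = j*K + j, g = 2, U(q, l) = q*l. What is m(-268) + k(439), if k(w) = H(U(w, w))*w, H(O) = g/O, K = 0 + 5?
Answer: -705910/439 ≈ -1608.0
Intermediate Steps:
U(q, l) = l*q
K = 5
H(O) = 2/O
m(j) = 6*j (m(j) = j*5 + j = 5*j + j = 6*j)
k(w) = 2/w (k(w) = (2/((w*w)))*w = (2/(w**2))*w = (2/w**2)*w = 2/w)
m(-268) + k(439) = 6*(-268) + 2/439 = -1608 + 2*(1/439) = -1608 + 2/439 = -705910/439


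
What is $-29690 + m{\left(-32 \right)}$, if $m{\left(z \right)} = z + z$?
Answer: $-29754$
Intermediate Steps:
$m{\left(z \right)} = 2 z$
$-29690 + m{\left(-32 \right)} = -29690 + 2 \left(-32\right) = -29690 - 64 = -29754$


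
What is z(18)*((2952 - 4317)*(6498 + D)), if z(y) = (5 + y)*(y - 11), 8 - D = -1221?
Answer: -1698124155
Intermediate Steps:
D = 1229 (D = 8 - 1*(-1221) = 8 + 1221 = 1229)
z(y) = (-11 + y)*(5 + y) (z(y) = (5 + y)*(-11 + y) = (-11 + y)*(5 + y))
z(18)*((2952 - 4317)*(6498 + D)) = (-55 + 18² - 6*18)*((2952 - 4317)*(6498 + 1229)) = (-55 + 324 - 108)*(-1365*7727) = 161*(-10547355) = -1698124155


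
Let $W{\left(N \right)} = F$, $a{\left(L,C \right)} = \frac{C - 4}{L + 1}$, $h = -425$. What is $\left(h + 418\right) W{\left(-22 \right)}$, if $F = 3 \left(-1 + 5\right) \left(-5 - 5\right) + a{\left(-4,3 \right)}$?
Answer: $\frac{2513}{3} \approx 837.67$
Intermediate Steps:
$a{\left(L,C \right)} = \frac{-4 + C}{1 + L}$
$F = - \frac{359}{3}$ ($F = 3 \left(-1 + 5\right) \left(-5 - 5\right) + \frac{-4 + 3}{1 - 4} = 3 \cdot 4 \left(-10\right) + \frac{1}{-3} \left(-1\right) = 3 \left(-40\right) - - \frac{1}{3} = -120 + \frac{1}{3} = - \frac{359}{3} \approx -119.67$)
$W{\left(N \right)} = - \frac{359}{3}$
$\left(h + 418\right) W{\left(-22 \right)} = \left(-425 + 418\right) \left(- \frac{359}{3}\right) = \left(-7\right) \left(- \frac{359}{3}\right) = \frac{2513}{3}$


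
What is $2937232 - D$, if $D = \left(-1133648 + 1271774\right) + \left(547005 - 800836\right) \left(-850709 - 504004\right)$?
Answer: $-343865356397$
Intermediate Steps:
$D = 343868293629$ ($D = 138126 - -343868155503 = 138126 + 343868155503 = 343868293629$)
$2937232 - D = 2937232 - 343868293629 = -343865356397$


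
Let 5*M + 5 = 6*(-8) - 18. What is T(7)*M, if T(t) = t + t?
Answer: -994/5 ≈ -198.80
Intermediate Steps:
T(t) = 2*t
M = -71/5 (M = -1 + (6*(-8) - 18)/5 = -1 + (-48 - 18)/5 = -1 + (⅕)*(-66) = -1 - 66/5 = -71/5 ≈ -14.200)
T(7)*M = (2*7)*(-71/5) = 14*(-71/5) = -994/5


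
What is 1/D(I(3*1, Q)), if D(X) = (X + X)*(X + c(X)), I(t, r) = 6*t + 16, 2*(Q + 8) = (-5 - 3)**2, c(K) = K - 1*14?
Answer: 1/3672 ≈ 0.00027233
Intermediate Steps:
c(K) = -14 + K (c(K) = K - 14 = -14 + K)
Q = 24 (Q = -8 + (-5 - 3)**2/2 = -8 + (1/2)*(-8)**2 = -8 + (1/2)*64 = -8 + 32 = 24)
I(t, r) = 16 + 6*t
D(X) = 2*X*(-14 + 2*X) (D(X) = (X + X)*(X + (-14 + X)) = (2*X)*(-14 + 2*X) = 2*X*(-14 + 2*X))
1/D(I(3*1, Q)) = 1/(4*(16 + 6*(3*1))*(-7 + (16 + 6*(3*1)))) = 1/(4*(16 + 6*3)*(-7 + (16 + 6*3))) = 1/(4*(16 + 18)*(-7 + (16 + 18))) = 1/(4*34*(-7 + 34)) = 1/(4*34*27) = 1/3672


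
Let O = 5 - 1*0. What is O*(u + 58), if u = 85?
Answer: 715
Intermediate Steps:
O = 5 (O = 5 + 0 = 5)
O*(u + 58) = 5*(85 + 58) = 5*143 = 715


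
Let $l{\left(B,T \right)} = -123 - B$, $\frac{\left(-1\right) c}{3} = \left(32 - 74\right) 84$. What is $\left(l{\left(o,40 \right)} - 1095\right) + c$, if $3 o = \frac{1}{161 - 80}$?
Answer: $\frac{2275937}{243} \approx 9366.0$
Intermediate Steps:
$c = 10584$ ($c = - 3 \left(32 - 74\right) 84 = - 3 \left(\left(-42\right) 84\right) = \left(-3\right) \left(-3528\right) = 10584$)
$o = \frac{1}{243}$ ($o = \frac{1}{3 \left(161 - 80\right)} = \frac{1}{3 \cdot 81} = \frac{1}{3} \cdot \frac{1}{81} = \frac{1}{243} \approx 0.0041152$)
$\left(l{\left(o,40 \right)} - 1095\right) + c = \left(\left(-123 - \frac{1}{243}\right) - 1095\right) + 10584 = \left(- \frac{29890}{243} - 1095\right) + 10584 = - \frac{295975}{243} + 10584 = \frac{2275937}{243}$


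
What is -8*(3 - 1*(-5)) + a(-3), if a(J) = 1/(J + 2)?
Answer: -65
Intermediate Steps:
a(J) = 1/(2 + J)
-8*(3 - 1*(-5)) + a(-3) = -8*(3 - 1*(-5)) + 1/(2 - 3) = -8*(3 + 5) + 1/(-1) = -8*8 - 1 = -64 - 1 = -65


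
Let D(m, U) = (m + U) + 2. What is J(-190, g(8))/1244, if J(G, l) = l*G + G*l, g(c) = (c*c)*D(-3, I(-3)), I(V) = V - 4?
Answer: 48640/311 ≈ 156.40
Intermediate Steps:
I(V) = -4 + V
D(m, U) = 2 + U + m (D(m, U) = (U + m) + 2 = 2 + U + m)
g(c) = -8*c² (g(c) = (c*c)*(2 + (-4 - 3) - 3) = c²*(2 - 7 - 3) = c²*(-8) = -8*c²)
J(G, l) = 2*G*l (J(G, l) = G*l + G*l = 2*G*l)
J(-190, g(8))/1244 = (2*(-190)*(-8*8²))/1244 = (2*(-190)*(-8*64))*(1/1244) = (2*(-190)*(-512))*(1/1244) = 194560*(1/1244) = 48640/311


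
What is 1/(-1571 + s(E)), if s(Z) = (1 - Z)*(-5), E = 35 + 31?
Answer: -1/1246 ≈ -0.00080257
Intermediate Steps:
E = 66
s(Z) = -5 + 5*Z
1/(-1571 + s(E)) = 1/(-1571 + (-5 + 5*66)) = 1/(-1571 + (-5 + 330)) = 1/(-1571 + 325) = 1/(-1246) = -1/1246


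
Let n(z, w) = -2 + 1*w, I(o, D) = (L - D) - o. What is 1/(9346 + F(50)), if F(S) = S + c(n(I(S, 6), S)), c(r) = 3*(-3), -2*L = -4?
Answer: 1/9387 ≈ 0.00010653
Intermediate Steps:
L = 2 (L = -½*(-4) = 2)
I(o, D) = 2 - D - o (I(o, D) = (2 - D) - o = 2 - D - o)
n(z, w) = -2 + w
c(r) = -9
F(S) = -9 + S (F(S) = S - 9 = -9 + S)
1/(9346 + F(50)) = 1/(9346 + (-9 + 50)) = 1/(9346 + 41) = 1/9387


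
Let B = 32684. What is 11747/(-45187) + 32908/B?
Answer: 275768712/369222977 ≈ 0.74689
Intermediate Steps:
11747/(-45187) + 32908/B = 11747/(-45187) + 32908/32684 = 11747*(-1/45187) + 32908*(1/32684) = -11747/45187 + 8227/8171 = 275768712/369222977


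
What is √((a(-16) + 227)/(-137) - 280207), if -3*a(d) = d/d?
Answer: I*√47333126127/411 ≈ 529.35*I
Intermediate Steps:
a(d) = -⅓ (a(d) = -d/(3*d) = -⅓*1 = -⅓)
√((a(-16) + 227)/(-137) - 280207) = √((-⅓ + 227)/(-137) - 280207) = √(-1/137*680/3 - 280207) = √(-680/411 - 280207) = √(-115165757/411) = I*√47333126127/411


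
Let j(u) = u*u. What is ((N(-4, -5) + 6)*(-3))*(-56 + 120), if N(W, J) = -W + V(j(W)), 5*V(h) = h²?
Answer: -58752/5 ≈ -11750.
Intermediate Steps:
j(u) = u²
V(h) = h²/5
N(W, J) = -W + W⁴/5 (N(W, J) = -W + (W²)²/5 = -W + W⁴/5)
((N(-4, -5) + 6)*(-3))*(-56 + 120) = (((-1*(-4) + (⅕)*(-4)⁴) + 6)*(-3))*(-56 + 120) = (((4 + (⅕)*256) + 6)*(-3))*64 = (((4 + 256/5) + 6)*(-3))*64 = ((276/5 + 6)*(-3))*64 = ((306/5)*(-3))*64 = -918/5*64 = -58752/5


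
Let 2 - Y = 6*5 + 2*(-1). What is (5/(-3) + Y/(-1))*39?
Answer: 949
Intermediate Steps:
Y = -26 (Y = 2 - (6*5 + 2*(-1)) = 2 - (30 - 2) = 2 - 1*28 = 2 - 28 = -26)
(5/(-3) + Y/(-1))*39 = (5/(-3) - 26/(-1))*39 = (5*(-⅓) - 26*(-1))*39 = (-5/3 + 26)*39 = (73/3)*39 = 949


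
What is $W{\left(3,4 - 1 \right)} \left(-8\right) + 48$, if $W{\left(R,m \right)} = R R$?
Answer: $-24$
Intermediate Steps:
$W{\left(R,m \right)} = R^{2}$
$W{\left(3,4 - 1 \right)} \left(-8\right) + 48 = 3^{2} \left(-8\right) + 48 = 9 \left(-8\right) + 48 = -72 + 48 = -24$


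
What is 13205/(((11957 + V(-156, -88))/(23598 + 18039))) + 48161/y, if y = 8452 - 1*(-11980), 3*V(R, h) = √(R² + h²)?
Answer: 1208970533878987681/26289784134352 - 6597799020*√2005/1286696561 ≈ 45757.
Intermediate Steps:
V(R, h) = √(R² + h²)/3
y = 20432 (y = 8452 + 11980 = 20432)
13205/(((11957 + V(-156, -88))/(23598 + 18039))) + 48161/y = 13205/(((11957 + √((-156)² + (-88)²)/3)/(23598 + 18039))) + 48161/20432 = 13205/(((11957 + √(24336 + 7744)/3)/41637)) + 48161*(1/20432) = 13205/(((11957 + √32080/3)*(1/41637))) + 48161/20432 = 13205/(((11957 + (4*√2005)/3)*(1/41637))) + 48161/20432 = 13205/(((11957 + 4*√2005/3)*(1/41637))) + 48161/20432 = 13205/(11957/41637 + 4*√2005/124911) + 48161/20432 = 48161/20432 + 13205/(11957/41637 + 4*√2005/124911)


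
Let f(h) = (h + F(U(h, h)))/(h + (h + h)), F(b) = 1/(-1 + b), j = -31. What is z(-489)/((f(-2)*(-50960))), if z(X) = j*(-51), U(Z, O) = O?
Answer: -14229/178360 ≈ -0.079777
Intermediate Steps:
z(X) = 1581 (z(X) = -31*(-51) = 1581)
f(h) = (h + 1/(-1 + h))/(3*h) (f(h) = (h + 1/(-1 + h))/(h + (h + h)) = (h + 1/(-1 + h))/(h + 2*h) = (h + 1/(-1 + h))/((3*h)) = (h + 1/(-1 + h))*(1/(3*h)) = (h + 1/(-1 + h))/(3*h))
z(-489)/((f(-2)*(-50960))) = 1581/((((⅓)*(1 - 2*(-1 - 2))/(-2*(-1 - 2)))*(-50960))) = 1581/((((⅓)*(-½)*(1 - 2*(-3))/(-3))*(-50960))) = 1581/((((⅓)*(-½)*(-⅓)*(1 + 6))*(-50960))) = 1581/((((⅓)*(-½)*(-⅓)*7)*(-50960))) = 1581/(((7/18)*(-50960))) = 1581/(-178360/9) = 1581*(-9/178360) = -14229/178360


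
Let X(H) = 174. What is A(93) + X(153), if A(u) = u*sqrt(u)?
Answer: 174 + 93*sqrt(93) ≈ 1070.9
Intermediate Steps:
A(u) = u**(3/2)
A(93) + X(153) = 93**(3/2) + 174 = 93*sqrt(93) + 174 = 174 + 93*sqrt(93)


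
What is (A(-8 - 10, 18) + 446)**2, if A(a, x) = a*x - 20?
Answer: 10404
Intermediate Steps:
A(a, x) = -20 + a*x
(A(-8 - 10, 18) + 446)**2 = ((-20 + (-8 - 10)*18) + 446)**2 = ((-20 - 18*18) + 446)**2 = ((-20 - 324) + 446)**2 = (-344 + 446)**2 = 102**2 = 10404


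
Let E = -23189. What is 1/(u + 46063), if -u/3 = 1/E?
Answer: 23189/1068154910 ≈ 2.1709e-5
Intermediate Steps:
u = 3/23189 (u = -3/(-23189) = -3*(-1/23189) = 3/23189 ≈ 0.00012937)
1/(u + 46063) = 1/(3/23189 + 46063) = 1/(1068154910/23189) = 23189/1068154910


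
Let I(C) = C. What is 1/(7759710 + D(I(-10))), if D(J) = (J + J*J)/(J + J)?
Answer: 2/15519411 ≈ 1.2887e-7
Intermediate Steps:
D(J) = (J + J**2)/(2*J) (D(J) = (J + J**2)/((2*J)) = (J + J**2)*(1/(2*J)) = (J + J**2)/(2*J))
1/(7759710 + D(I(-10))) = 1/(7759710 + (1/2 + (1/2)*(-10))) = 1/(7759710 + (1/2 - 5)) = 1/(7759710 - 9/2) = 1/(15519411/2) = 2/15519411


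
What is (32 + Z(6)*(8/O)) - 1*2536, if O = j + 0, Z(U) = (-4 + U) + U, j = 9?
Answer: -22472/9 ≈ -2496.9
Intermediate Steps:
Z(U) = -4 + 2*U
O = 9 (O = 9 + 0 = 9)
(32 + Z(6)*(8/O)) - 1*2536 = (32 + (-4 + 2*6)*(8/9)) - 1*2536 = (32 + (-4 + 12)*(8*(⅑))) - 2536 = (32 + 8*(8/9)) - 2536 = (32 + 64/9) - 2536 = 352/9 - 2536 = -22472/9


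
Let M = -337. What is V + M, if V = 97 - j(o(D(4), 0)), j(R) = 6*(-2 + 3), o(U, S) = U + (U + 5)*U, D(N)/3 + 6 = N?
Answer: -246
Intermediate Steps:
D(N) = -18 + 3*N
o(U, S) = U + U*(5 + U) (o(U, S) = U + (5 + U)*U = U + U*(5 + U))
j(R) = 6 (j(R) = 6*1 = 6)
V = 91 (V = 97 - 1*6 = 97 - 6 = 91)
V + M = 91 - 337 = -246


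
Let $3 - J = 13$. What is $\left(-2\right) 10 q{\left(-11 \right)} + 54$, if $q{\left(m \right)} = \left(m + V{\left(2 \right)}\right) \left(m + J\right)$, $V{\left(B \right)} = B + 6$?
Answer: $-1206$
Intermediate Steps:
$V{\left(B \right)} = 6 + B$
$J = -10$ ($J = 3 - 13 = -10$)
$q{\left(m \right)} = \left(-10 + m\right) \left(8 + m\right)$ ($q{\left(m \right)} = \left(m + \left(6 + 2\right)\right) \left(m - 10\right) = \left(m + 8\right) \left(-10 + m\right) = \left(8 + m\right) \left(-10 + m\right) = \left(-10 + m\right) \left(8 + m\right)$)
$\left(-2\right) 10 q{\left(-11 \right)} + 54 = \left(-2\right) 10 \left(-80 + \left(-11\right)^{2} - -22\right) + 54 = - 20 \left(-80 + 121 + 22\right) + 54 = \left(-20\right) 63 + 54 = -1260 + 54 = -1206$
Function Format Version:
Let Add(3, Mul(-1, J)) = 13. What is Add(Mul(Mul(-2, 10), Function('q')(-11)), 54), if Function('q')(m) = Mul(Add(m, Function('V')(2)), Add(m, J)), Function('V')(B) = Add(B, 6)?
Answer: -1206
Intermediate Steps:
Function('V')(B) = Add(6, B)
J = -10 (J = Add(3, Mul(-1, 13)) = Add(3, -13) = -10)
Function('q')(m) = Mul(Add(-10, m), Add(8, m)) (Function('q')(m) = Mul(Add(m, Add(6, 2)), Add(m, -10)) = Mul(Add(m, 8), Add(-10, m)) = Mul(Add(8, m), Add(-10, m)) = Mul(Add(-10, m), Add(8, m)))
Add(Mul(Mul(-2, 10), Function('q')(-11)), 54) = Add(Mul(Mul(-2, 10), Add(-80, Pow(-11, 2), Mul(-2, -11))), 54) = Add(Mul(-20, Add(-80, 121, 22)), 54) = Add(Mul(-20, 63), 54) = Add(-1260, 54) = -1206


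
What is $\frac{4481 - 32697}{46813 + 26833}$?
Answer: $- \frac{14108}{36823} \approx -0.38313$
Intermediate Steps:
$\frac{4481 - 32697}{46813 + 26833} = - \frac{28216}{73646} = \left(-28216\right) \frac{1}{73646} = - \frac{14108}{36823}$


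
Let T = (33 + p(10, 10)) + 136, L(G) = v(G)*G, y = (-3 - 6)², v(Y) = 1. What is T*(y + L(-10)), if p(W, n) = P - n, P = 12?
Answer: 12141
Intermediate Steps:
y = 81 (y = (-9)² = 81)
p(W, n) = 12 - n
L(G) = G (L(G) = 1*G = G)
T = 171 (T = (33 + (12 - 1*10)) + 136 = (33 + (12 - 10)) + 136 = (33 + 2) + 136 = 35 + 136 = 171)
T*(y + L(-10)) = 171*(81 - 10) = 171*71 = 12141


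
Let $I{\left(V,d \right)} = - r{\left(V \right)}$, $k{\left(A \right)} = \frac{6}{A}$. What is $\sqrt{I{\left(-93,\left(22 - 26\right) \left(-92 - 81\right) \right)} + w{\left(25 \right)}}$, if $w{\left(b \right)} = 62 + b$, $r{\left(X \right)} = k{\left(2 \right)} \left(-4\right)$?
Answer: $3 \sqrt{11} \approx 9.9499$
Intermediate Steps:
$r{\left(X \right)} = -12$ ($r{\left(X \right)} = \frac{6}{2} \left(-4\right) = 6 \cdot \frac{1}{2} \left(-4\right) = 3 \left(-4\right) = -12$)
$I{\left(V,d \right)} = 12$ ($I{\left(V,d \right)} = \left(-1\right) \left(-12\right) = 12$)
$\sqrt{I{\left(-93,\left(22 - 26\right) \left(-92 - 81\right) \right)} + w{\left(25 \right)}} = \sqrt{12 + \left(62 + 25\right)} = \sqrt{12 + 87} = \sqrt{99} = 3 \sqrt{11}$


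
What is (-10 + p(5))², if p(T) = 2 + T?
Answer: 9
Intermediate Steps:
(-10 + p(5))² = (-10 + (2 + 5))² = (-10 + 7)² = (-3)² = 9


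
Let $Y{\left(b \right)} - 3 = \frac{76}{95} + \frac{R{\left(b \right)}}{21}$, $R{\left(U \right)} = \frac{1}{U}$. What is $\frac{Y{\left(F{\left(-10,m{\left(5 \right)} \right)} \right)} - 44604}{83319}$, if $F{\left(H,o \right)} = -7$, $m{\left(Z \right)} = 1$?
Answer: $- \frac{32781152}{61239465} \approx -0.53529$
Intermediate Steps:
$Y{\left(b \right)} = \frac{19}{5} + \frac{1}{21 b}$ ($Y{\left(b \right)} = 3 + \left(\frac{76}{95} + \frac{1}{b 21}\right) = 3 + \left(76 \cdot \frac{1}{95} + \frac{1}{b} \frac{1}{21}\right) = 3 + \left(\frac{4}{5} + \frac{1}{21 b}\right) = \frac{19}{5} + \frac{1}{21 b}$)
$\frac{Y{\left(F{\left(-10,m{\left(5 \right)} \right)} \right)} - 44604}{83319} = \frac{\frac{5 + 399 \left(-7\right)}{105 \left(-7\right)} - 44604}{83319} = \left(\frac{1}{105} \left(- \frac{1}{7}\right) \left(5 - 2793\right) - 44604\right) \frac{1}{83319} = \left(\frac{1}{105} \left(- \frac{1}{7}\right) \left(-2788\right) - 44604\right) \frac{1}{83319} = \left(\frac{2788}{735} - 44604\right) \frac{1}{83319} = \left(- \frac{32781152}{735}\right) \frac{1}{83319} = - \frac{32781152}{61239465}$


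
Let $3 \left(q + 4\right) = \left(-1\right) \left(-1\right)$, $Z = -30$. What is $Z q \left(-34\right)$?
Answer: $-3740$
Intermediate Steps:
$q = - \frac{11}{3}$ ($q = -4 + \frac{\left(-1\right) \left(-1\right)}{3} = -4 + \frac{1}{3} \cdot 1 = -4 + \frac{1}{3} = - \frac{11}{3} \approx -3.6667$)
$Z q \left(-34\right) = \left(-30\right) \left(- \frac{11}{3}\right) \left(-34\right) = 110 \left(-34\right) = -3740$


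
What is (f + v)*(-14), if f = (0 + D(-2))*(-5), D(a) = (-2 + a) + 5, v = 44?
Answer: -546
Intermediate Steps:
D(a) = 3 + a
f = -5 (f = (0 + (3 - 2))*(-5) = (0 + 1)*(-5) = 1*(-5) = -5)
(f + v)*(-14) = (-5 + 44)*(-14) = 39*(-14) = -546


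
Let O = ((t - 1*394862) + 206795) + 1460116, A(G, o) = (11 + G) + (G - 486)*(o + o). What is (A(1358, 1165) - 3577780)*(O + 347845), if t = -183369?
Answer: -2218929777775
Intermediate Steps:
A(G, o) = 11 + G + 2*o*(-486 + G) (A(G, o) = (11 + G) + (-486 + G)*(2*o) = (11 + G) + 2*o*(-486 + G) = 11 + G + 2*o*(-486 + G))
O = 1088680 (O = ((-183369 - 1*394862) + 206795) + 1460116 = ((-183369 - 394862) + 206795) + 1460116 = (-578231 + 206795) + 1460116 = -371436 + 1460116 = 1088680)
(A(1358, 1165) - 3577780)*(O + 347845) = ((11 + 1358 - 972*1165 + 2*1358*1165) - 3577780)*(1088680 + 347845) = ((11 + 1358 - 1132380 + 3164140) - 3577780)*1436525 = (2033129 - 3577780)*1436525 = -1544651*1436525 = -2218929777775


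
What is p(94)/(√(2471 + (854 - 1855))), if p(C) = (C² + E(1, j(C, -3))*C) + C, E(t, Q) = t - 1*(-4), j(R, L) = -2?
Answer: 940*√30/21 ≈ 245.17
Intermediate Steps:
E(t, Q) = 4 + t (E(t, Q) = t + 4 = 4 + t)
p(C) = C² + 6*C (p(C) = (C² + (4 + 1)*C) + C = (C² + 5*C) + C = C² + 6*C)
p(94)/(√(2471 + (854 - 1855))) = (94*(6 + 94))/(√(2471 + (854 - 1855))) = (94*100)/(√(2471 - 1001)) = 9400/(√1470) = 9400/((7*√30)) = 9400*(√30/210) = 940*√30/21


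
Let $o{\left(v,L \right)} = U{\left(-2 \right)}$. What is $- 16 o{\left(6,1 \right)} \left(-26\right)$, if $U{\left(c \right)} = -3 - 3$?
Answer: $-2496$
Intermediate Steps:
$U{\left(c \right)} = -6$ ($U{\left(c \right)} = -3 - 3 = -6$)
$o{\left(v,L \right)} = -6$
$- 16 o{\left(6,1 \right)} \left(-26\right) = \left(-16\right) \left(-6\right) \left(-26\right) = 96 \left(-26\right) = -2496$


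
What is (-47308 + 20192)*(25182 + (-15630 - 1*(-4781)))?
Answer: -388653628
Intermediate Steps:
(-47308 + 20192)*(25182 + (-15630 - 1*(-4781))) = -27116*(25182 + (-15630 + 4781)) = -27116*(25182 - 10849) = -27116*14333 = -388653628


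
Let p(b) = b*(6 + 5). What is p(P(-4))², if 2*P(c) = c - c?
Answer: 0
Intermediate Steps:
P(c) = 0 (P(c) = (c - c)/2 = (½)*0 = 0)
p(b) = 11*b (p(b) = b*11 = 11*b)
p(P(-4))² = (11*0)² = 0² = 0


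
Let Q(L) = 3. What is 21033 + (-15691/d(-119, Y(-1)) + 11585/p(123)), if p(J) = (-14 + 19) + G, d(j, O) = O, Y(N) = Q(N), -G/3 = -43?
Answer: 6387427/402 ≈ 15889.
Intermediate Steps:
G = 129 (G = -3*(-43) = 129)
Y(N) = 3
p(J) = 134 (p(J) = (-14 + 19) + 129 = 5 + 129 = 134)
21033 + (-15691/d(-119, Y(-1)) + 11585/p(123)) = 21033 + (-15691/3 + 11585/134) = 21033 - 2067839/402 = 6387427/402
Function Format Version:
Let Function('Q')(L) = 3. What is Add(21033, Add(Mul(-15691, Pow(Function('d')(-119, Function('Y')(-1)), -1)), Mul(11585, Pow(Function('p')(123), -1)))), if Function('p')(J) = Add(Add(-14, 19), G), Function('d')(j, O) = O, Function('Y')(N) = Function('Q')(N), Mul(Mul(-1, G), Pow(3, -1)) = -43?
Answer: Rational(6387427, 402) ≈ 15889.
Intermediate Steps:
G = 129 (G = Mul(-3, -43) = 129)
Function('Y')(N) = 3
Function('p')(J) = 134 (Function('p')(J) = Add(Add(-14, 19), 129) = Add(5, 129) = 134)
Add(21033, Add(Mul(-15691, Pow(Function('d')(-119, Function('Y')(-1)), -1)), Mul(11585, Pow(Function('p')(123), -1)))) = Add(21033, Add(Mul(-15691, Pow(3, -1)), Mul(11585, Pow(134, -1)))) = Add(21033, Add(Mul(-15691, Rational(1, 3)), Mul(11585, Rational(1, 134)))) = Add(21033, Add(Rational(-15691, 3), Rational(11585, 134))) = Add(21033, Rational(-2067839, 402)) = Rational(6387427, 402)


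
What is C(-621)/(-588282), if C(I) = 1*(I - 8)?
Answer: 629/588282 ≈ 0.0010692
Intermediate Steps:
C(I) = -8 + I (C(I) = 1*(-8 + I) = -8 + I)
C(-621)/(-588282) = (-8 - 621)/(-588282) = -629*(-1/588282) = 629/588282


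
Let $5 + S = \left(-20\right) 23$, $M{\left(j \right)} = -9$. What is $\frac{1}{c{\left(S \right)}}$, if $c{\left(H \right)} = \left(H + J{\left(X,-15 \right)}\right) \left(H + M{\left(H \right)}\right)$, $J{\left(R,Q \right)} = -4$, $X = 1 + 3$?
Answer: $\frac{1}{222306} \approx 4.4983 \cdot 10^{-6}$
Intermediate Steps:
$X = 4$
$S = -465$ ($S = -5 - 460 = -465$)
$c{\left(H \right)} = \left(-9 + H\right) \left(-4 + H\right)$ ($c{\left(H \right)} = \left(H - 4\right) \left(H - 9\right) = \left(-4 + H\right) \left(-9 + H\right) = \left(-9 + H\right) \left(-4 + H\right)$)
$\frac{1}{c{\left(S \right)}} = \frac{1}{36 + \left(-465\right)^{2} - -6045} = \frac{1}{36 + 216225 + 6045} = \frac{1}{222306}$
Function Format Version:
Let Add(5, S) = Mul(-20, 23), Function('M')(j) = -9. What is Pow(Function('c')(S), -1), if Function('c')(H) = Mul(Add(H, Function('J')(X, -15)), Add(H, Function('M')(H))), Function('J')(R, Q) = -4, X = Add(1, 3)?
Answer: Rational(1, 222306) ≈ 4.4983e-6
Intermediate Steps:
X = 4
S = -465 (S = Add(-5, Mul(-20, 23)) = Add(-5, -460) = -465)
Function('c')(H) = Mul(Add(-9, H), Add(-4, H)) (Function('c')(H) = Mul(Add(H, -4), Add(H, -9)) = Mul(Add(-4, H), Add(-9, H)) = Mul(Add(-9, H), Add(-4, H)))
Pow(Function('c')(S), -1) = Pow(Add(36, Pow(-465, 2), Mul(-13, -465)), -1) = Pow(Add(36, 216225, 6045), -1) = Pow(222306, -1) = Rational(1, 222306)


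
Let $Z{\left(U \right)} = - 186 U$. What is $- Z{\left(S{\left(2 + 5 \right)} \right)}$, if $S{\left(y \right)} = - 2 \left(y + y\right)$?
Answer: $-5208$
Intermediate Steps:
$S{\left(y \right)} = - 4 y$ ($S{\left(y \right)} = - 2 \cdot 2 y = - 4 y$)
$- Z{\left(S{\left(2 + 5 \right)} \right)} = - \left(-186\right) \left(- 4 \left(2 + 5\right)\right) = - \left(-186\right) \left(\left(-4\right) 7\right) = - \left(-186\right) \left(-28\right) = \left(-1\right) 5208 = -5208$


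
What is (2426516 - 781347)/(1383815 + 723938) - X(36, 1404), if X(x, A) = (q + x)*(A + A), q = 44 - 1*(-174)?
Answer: -1503315242527/2107753 ≈ -7.1323e+5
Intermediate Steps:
q = 218 (q = 44 + 174 = 218)
X(x, A) = 2*A*(218 + x) (X(x, A) = (218 + x)*(A + A) = (218 + x)*(2*A) = 2*A*(218 + x))
(2426516 - 781347)/(1383815 + 723938) - X(36, 1404) = (2426516 - 781347)/(1383815 + 723938) - 2*1404*(218 + 36) = 1645169/2107753 - 2*1404*254 = 1645169*(1/2107753) - 1*713232 = 1645169/2107753 - 713232 = -1503315242527/2107753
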